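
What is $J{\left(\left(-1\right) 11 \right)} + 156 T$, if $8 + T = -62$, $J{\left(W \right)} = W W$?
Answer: $-10799$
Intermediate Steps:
$J{\left(W \right)} = W^{2}$
$T = -70$ ($T = -8 - 62 = -70$)
$J{\left(\left(-1\right) 11 \right)} + 156 T = \left(\left(-1\right) 11\right)^{2} + 156 \left(-70\right) = \left(-11\right)^{2} - 10920 = 121 - 10920 = -10799$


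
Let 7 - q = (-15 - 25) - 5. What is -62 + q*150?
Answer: 7738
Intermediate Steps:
q = 52 (q = 7 - ((-15 - 25) - 5) = 7 - (-40 - 5) = 7 - 1*(-45) = 7 + 45 = 52)
-62 + q*150 = -62 + 52*150 = -62 + 7800 = 7738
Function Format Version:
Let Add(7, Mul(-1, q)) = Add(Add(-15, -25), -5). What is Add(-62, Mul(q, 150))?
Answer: 7738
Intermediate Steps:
q = 52 (q = Add(7, Mul(-1, Add(Add(-15, -25), -5))) = Add(7, Mul(-1, Add(-40, -5))) = Add(7, Mul(-1, -45)) = Add(7, 45) = 52)
Add(-62, Mul(q, 150)) = Add(-62, Mul(52, 150)) = Add(-62, 7800) = 7738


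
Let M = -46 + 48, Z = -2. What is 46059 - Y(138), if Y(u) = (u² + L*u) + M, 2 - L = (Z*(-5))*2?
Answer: 29497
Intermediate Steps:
L = -18 (L = 2 - (-2*(-5))*2 = 2 - 10*2 = 2 - 1*20 = 2 - 20 = -18)
M = 2
Y(u) = 2 + u² - 18*u (Y(u) = (u² - 18*u) + 2 = 2 + u² - 18*u)
46059 - Y(138) = 46059 - (2 + 138² - 18*138) = 46059 - (2 + 19044 - 2484) = 46059 - 1*16562 = 46059 - 16562 = 29497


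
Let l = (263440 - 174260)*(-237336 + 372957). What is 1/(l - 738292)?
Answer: 1/12093942488 ≈ 8.2686e-11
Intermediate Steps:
l = 12094680780 (l = 89180*135621 = 12094680780)
1/(l - 738292) = 1/(12094680780 - 738292) = 1/12093942488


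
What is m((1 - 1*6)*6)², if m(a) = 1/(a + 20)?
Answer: 1/100 ≈ 0.010000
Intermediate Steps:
m(a) = 1/(20 + a)
m((1 - 1*6)*6)² = (1/(20 + (1 - 1*6)*6))² = (1/(20 + (1 - 6)*6))² = (1/(20 - 5*6))² = (1/(20 - 30))² = (1/(-10))² = (-⅒)² = 1/100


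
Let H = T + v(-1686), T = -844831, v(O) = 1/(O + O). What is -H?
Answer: 2848770133/3372 ≈ 8.4483e+5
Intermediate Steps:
v(O) = 1/(2*O)
H = -2848770133/3372 (H = -844831 + (½)/(-1686) = -844831 + (½)*(-1/1686) = -844831 - 1/3372 = -2848770133/3372 ≈ -8.4483e+5)
-H = -1*(-2848770133/3372) = 2848770133/3372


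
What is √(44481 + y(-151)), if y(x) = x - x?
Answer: √44481 ≈ 210.91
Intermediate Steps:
y(x) = 0
√(44481 + y(-151)) = √(44481 + 0) = √44481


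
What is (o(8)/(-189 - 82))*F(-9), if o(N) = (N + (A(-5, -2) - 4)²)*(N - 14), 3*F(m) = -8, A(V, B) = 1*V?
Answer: -1424/271 ≈ -5.2546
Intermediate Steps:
A(V, B) = V
F(m) = -8/3 (F(m) = (⅓)*(-8) = -8/3)
o(N) = (-14 + N)*(81 + N) (o(N) = (N + (-5 - 4)²)*(N - 14) = (N + (-9)²)*(-14 + N) = (N + 81)*(-14 + N) = (81 + N)*(-14 + N) = (-14 + N)*(81 + N))
(o(8)/(-189 - 82))*F(-9) = ((-1134 + 8² + 67*8)/(-189 - 82))*(-8/3) = ((-1134 + 64 + 536)/(-271))*(-8/3) = -534*(-1/271)*(-8/3) = (534/271)*(-8/3) = -1424/271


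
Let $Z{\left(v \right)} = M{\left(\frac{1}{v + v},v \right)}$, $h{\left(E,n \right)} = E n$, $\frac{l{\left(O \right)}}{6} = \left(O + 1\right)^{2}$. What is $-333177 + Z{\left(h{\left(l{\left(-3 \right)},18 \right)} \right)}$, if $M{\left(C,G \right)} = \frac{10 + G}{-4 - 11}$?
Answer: $- \frac{4998097}{15} \approx -3.3321 \cdot 10^{5}$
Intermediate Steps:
$l{\left(O \right)} = 6 \left(1 + O\right)^{2}$ ($l{\left(O \right)} = 6 \left(O + 1\right)^{2} = 6 \left(1 + O\right)^{2}$)
$M{\left(C,G \right)} = - \frac{2}{3} - \frac{G}{15}$ ($M{\left(C,G \right)} = \frac{10 + G}{-15} = \left(10 + G\right) \left(- \frac{1}{15}\right) = - \frac{2}{3} - \frac{G}{15}$)
$Z{\left(v \right)} = - \frac{2}{3} - \frac{v}{15}$
$-333177 + Z{\left(h{\left(l{\left(-3 \right)},18 \right)} \right)} = -333177 - \left(\frac{2}{3} + \frac{6 \left(1 - 3\right)^{2} \cdot 18}{15}\right) = -333177 - \left(\frac{2}{3} + \frac{6 \left(-2\right)^{2} \cdot 18}{15}\right) = -333177 - \left(\frac{2}{3} + \frac{6 \cdot 4 \cdot 18}{15}\right) = -333177 - \left(\frac{2}{3} + \frac{24 \cdot 18}{15}\right) = -333177 - \frac{442}{15} = - \frac{4998097}{15}$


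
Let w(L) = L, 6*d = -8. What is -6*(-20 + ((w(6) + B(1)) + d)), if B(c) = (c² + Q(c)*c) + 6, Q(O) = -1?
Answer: 56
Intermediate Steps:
d = -4/3 (d = (⅙)*(-8) = -4/3 ≈ -1.3333)
B(c) = 6 + c² - c (B(c) = (c² - c) + 6 = 6 + c² - c)
-6*(-20 + ((w(6) + B(1)) + d)) = -6*(-20 + ((6 + (6 + 1² - 1*1)) - 4/3)) = -6*(-20 + ((6 + (6 + 1 - 1)) - 4/3)) = -6*(-20 + ((6 + 6) - 4/3)) = -6*(-20 + (12 - 4/3)) = -6*(-20 + 32/3) = -6*(-28/3) = 56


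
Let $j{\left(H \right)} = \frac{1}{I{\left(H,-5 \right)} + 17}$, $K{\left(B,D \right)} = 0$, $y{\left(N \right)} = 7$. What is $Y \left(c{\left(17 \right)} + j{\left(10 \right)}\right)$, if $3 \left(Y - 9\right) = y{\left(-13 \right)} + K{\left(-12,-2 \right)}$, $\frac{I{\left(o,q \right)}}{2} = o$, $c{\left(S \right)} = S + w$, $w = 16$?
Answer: $\frac{41548}{111} \approx 374.31$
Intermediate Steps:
$c{\left(S \right)} = 16 + S$ ($c{\left(S \right)} = S + 16 = 16 + S$)
$I{\left(o,q \right)} = 2 o$
$Y = \frac{34}{3}$ ($Y = 9 + \frac{7 + 0}{3} = 9 + \frac{1}{3} \cdot 7 = 9 + \frac{7}{3} = \frac{34}{3} \approx 11.333$)
$j{\left(H \right)} = \frac{1}{17 + 2 H}$ ($j{\left(H \right)} = \frac{1}{2 H + 17} = \frac{1}{17 + 2 H}$)
$Y \left(c{\left(17 \right)} + j{\left(10 \right)}\right) = \frac{34 \left(\left(16 + 17\right) + \frac{1}{17 + 2 \cdot 10}\right)}{3} = \frac{34 \left(33 + \frac{1}{17 + 20}\right)}{3} = \frac{34 \left(33 + \frac{1}{37}\right)}{3} = \frac{34}{3} \cdot \frac{1222}{37} = \frac{41548}{111}$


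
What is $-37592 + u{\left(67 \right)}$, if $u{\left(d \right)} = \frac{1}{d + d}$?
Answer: $- \frac{5037327}{134} \approx -37592.0$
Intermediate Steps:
$u{\left(d \right)} = \frac{1}{2 d}$
$-37592 + u{\left(67 \right)} = -37592 + \frac{1}{2 \cdot 67} = -37592 + \frac{1}{2} \cdot \frac{1}{67} = -37592 + \frac{1}{134} = - \frac{5037327}{134}$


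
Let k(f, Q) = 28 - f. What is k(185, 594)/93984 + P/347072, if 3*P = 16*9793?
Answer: 2298405/15444704 ≈ 0.14882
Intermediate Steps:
P = 156688/3 (P = (16*9793)/3 = (⅓)*156688 = 156688/3 ≈ 52229.)
k(185, 594)/93984 + P/347072 = (28 - 1*185)/93984 + (156688/3)/347072 = (28 - 185)*(1/93984) + (156688/3)*(1/347072) = -157*1/93984 + 9793/65076 = -157/93984 + 9793/65076 = 2298405/15444704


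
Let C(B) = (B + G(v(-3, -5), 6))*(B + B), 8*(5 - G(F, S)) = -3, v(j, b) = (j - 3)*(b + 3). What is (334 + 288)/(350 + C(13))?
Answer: 2488/3311 ≈ 0.75143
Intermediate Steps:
v(j, b) = (-3 + j)*(3 + b)
G(F, S) = 43/8 (G(F, S) = 5 - ⅛*(-3) = 5 + 3/8 = 43/8)
C(B) = 2*B*(43/8 + B) (C(B) = (B + 43/8)*(B + B) = (43/8 + B)*(2*B) = 2*B*(43/8 + B))
(334 + 288)/(350 + C(13)) = (334 + 288)/(350 + (¼)*13*(43 + 8*13)) = 622/(350 + (¼)*13*(43 + 104)) = 622/(350 + (¼)*13*147) = 622/(350 + 1911/4) = 622/(3311/4) = 622*(4/3311) = 2488/3311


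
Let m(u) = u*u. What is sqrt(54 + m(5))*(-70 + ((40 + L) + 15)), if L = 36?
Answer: 21*sqrt(79) ≈ 186.65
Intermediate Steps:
m(u) = u**2
sqrt(54 + m(5))*(-70 + ((40 + L) + 15)) = sqrt(54 + 5**2)*(-70 + ((40 + 36) + 15)) = sqrt(54 + 25)*(-70 + (76 + 15)) = sqrt(79)*(-70 + 91) = sqrt(79)*21 = 21*sqrt(79)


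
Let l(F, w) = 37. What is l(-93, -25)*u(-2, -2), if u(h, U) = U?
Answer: -74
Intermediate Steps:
l(-93, -25)*u(-2, -2) = 37*(-2) = -74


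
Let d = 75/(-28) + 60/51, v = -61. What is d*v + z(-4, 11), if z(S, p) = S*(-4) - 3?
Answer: 49803/476 ≈ 104.63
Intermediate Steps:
z(S, p) = -3 - 4*S (z(S, p) = -4*S - 3 = -3 - 4*S)
d = -715/476 (d = 75*(-1/28) + 60*(1/51) = -75/28 + 20/17 = -715/476 ≈ -1.5021)
d*v + z(-4, 11) = -715/476*(-61) + (-3 - 4*(-4)) = 43615/476 + (-3 + 16) = 43615/476 + 13 = 49803/476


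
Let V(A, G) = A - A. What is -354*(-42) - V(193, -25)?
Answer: 14868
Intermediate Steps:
V(A, G) = 0
-354*(-42) - V(193, -25) = -354*(-42) - 1*0 = 14868 + 0 = 14868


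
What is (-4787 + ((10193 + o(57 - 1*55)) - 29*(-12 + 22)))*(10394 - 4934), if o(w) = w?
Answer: 27944280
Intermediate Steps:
(-4787 + ((10193 + o(57 - 1*55)) - 29*(-12 + 22)))*(10394 - 4934) = (-4787 + ((10193 + (57 - 1*55)) - 29*(-12 + 22)))*(10394 - 4934) = (-4787 + ((10193 + (57 - 55)) - 29*10))*5460 = (-4787 + ((10193 + 2) - 290))*5460 = (-4787 + (10195 - 290))*5460 = (-4787 + 9905)*5460 = 5118*5460 = 27944280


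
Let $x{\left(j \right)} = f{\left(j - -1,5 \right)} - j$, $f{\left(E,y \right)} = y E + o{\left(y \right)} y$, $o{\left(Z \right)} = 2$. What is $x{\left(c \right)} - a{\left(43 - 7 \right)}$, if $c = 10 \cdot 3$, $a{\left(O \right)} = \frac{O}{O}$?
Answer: $134$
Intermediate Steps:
$f{\left(E,y \right)} = 2 y + E y$ ($f{\left(E,y \right)} = y E + 2 y = E y + 2 y = 2 y + E y$)
$a{\left(O \right)} = 1$
$c = 30$
$x{\left(j \right)} = 15 + 4 j$ ($x{\left(j \right)} = 5 \left(2 + \left(j - -1\right)\right) - j = 5 \left(2 + \left(j + 1\right)\right) - j = 5 \left(2 + \left(1 + j\right)\right) - j = 5 \left(3 + j\right) - j = \left(15 + 5 j\right) - j = 15 + 4 j$)
$x{\left(c \right)} - a{\left(43 - 7 \right)} = \left(15 + 4 \cdot 30\right) - 1 = \left(15 + 120\right) - 1 = 135 - 1 = 134$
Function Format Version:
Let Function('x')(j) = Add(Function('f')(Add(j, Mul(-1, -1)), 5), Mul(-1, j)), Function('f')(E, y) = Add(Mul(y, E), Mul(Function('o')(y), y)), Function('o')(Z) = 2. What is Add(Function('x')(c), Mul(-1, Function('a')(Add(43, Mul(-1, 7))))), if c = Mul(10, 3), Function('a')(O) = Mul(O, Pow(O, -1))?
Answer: 134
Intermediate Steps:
Function('f')(E, y) = Add(Mul(2, y), Mul(E, y)) (Function('f')(E, y) = Add(Mul(y, E), Mul(2, y)) = Add(Mul(E, y), Mul(2, y)) = Add(Mul(2, y), Mul(E, y)))
Function('a')(O) = 1
c = 30
Function('x')(j) = Add(15, Mul(4, j)) (Function('x')(j) = Add(Mul(5, Add(2, Add(j, Mul(-1, -1)))), Mul(-1, j)) = Add(Mul(5, Add(2, Add(j, 1))), Mul(-1, j)) = Add(Mul(5, Add(2, Add(1, j))), Mul(-1, j)) = Add(Mul(5, Add(3, j)), Mul(-1, j)) = Add(Add(15, Mul(5, j)), Mul(-1, j)) = Add(15, Mul(4, j)))
Add(Function('x')(c), Mul(-1, Function('a')(Add(43, Mul(-1, 7))))) = Add(Add(15, Mul(4, 30)), Mul(-1, 1)) = Add(Add(15, 120), -1) = Add(135, -1) = 134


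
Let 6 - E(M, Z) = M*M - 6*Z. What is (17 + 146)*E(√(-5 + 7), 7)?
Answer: 7498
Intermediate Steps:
E(M, Z) = 6 - M² + 6*Z (E(M, Z) = 6 - (M*M - 6*Z) = 6 - (M² - 6*Z) = 6 + (-M² + 6*Z) = 6 - M² + 6*Z)
(17 + 146)*E(√(-5 + 7), 7) = (17 + 146)*(6 - (√(-5 + 7))² + 6*7) = 163*(6 - (√2)² + 42) = 163*(6 - 1*2 + 42) = 163*(6 - 2 + 42) = 163*46 = 7498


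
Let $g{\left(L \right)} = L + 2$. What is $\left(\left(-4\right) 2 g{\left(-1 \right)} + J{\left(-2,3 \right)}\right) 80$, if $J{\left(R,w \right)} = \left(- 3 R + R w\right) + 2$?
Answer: $-480$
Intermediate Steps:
$g{\left(L \right)} = 2 + L$
$J{\left(R,w \right)} = 2 - 3 R + R w$
$\left(\left(-4\right) 2 g{\left(-1 \right)} + J{\left(-2,3 \right)}\right) 80 = \left(\left(-4\right) 2 \left(2 - 1\right) - -2\right) 80 = \left(\left(-8\right) 1 + \left(2 + 6 - 6\right)\right) 80 = \left(-8 + 2\right) 80 = \left(-6\right) 80 = -480$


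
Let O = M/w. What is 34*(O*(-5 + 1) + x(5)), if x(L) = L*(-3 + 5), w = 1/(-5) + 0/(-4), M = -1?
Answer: -340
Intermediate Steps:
w = -1/5 (w = 1*(-1/5) + 0*(-1/4) = -1/5 + 0 = -1/5 ≈ -0.20000)
x(L) = 2*L (x(L) = L*2 = 2*L)
O = 5 (O = -1/(-1/5) = -1*(-5) = 5)
34*(O*(-5 + 1) + x(5)) = 34*(5*(-5 + 1) + 2*5) = 34*(5*(-4) + 10) = 34*(-20 + 10) = 34*(-10) = -340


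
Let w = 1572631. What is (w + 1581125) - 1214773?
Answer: 1938983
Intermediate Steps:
(w + 1581125) - 1214773 = (1572631 + 1581125) - 1214773 = 3153756 - 1214773 = 1938983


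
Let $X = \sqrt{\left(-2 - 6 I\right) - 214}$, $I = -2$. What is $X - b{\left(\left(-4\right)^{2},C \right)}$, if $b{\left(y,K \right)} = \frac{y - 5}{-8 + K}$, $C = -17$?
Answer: $\frac{11}{25} + 2 i \sqrt{51} \approx 0.44 + 14.283 i$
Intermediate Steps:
$b{\left(y,K \right)} = \frac{-5 + y}{-8 + K}$
$X = 2 i \sqrt{51}$ ($X = \sqrt{\left(-2 - -12\right) - 214} = \sqrt{\left(-2 + 12\right) - 214} = \sqrt{10 - 214} = \sqrt{-204} = 2 i \sqrt{51} \approx 14.283 i$)
$X - b{\left(\left(-4\right)^{2},C \right)} = 2 i \sqrt{51} - \frac{-5 + \left(-4\right)^{2}}{-8 - 17} = 2 i \sqrt{51} - \frac{-5 + 16}{-25} = 2 i \sqrt{51} - \left(- \frac{1}{25}\right) 11 = 2 i \sqrt{51} - - \frac{11}{25} = 2 i \sqrt{51} + \frac{11}{25} = \frac{11}{25} + 2 i \sqrt{51}$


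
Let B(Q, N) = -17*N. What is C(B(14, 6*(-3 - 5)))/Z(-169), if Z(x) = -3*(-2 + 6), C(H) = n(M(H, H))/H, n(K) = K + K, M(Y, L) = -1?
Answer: 1/4896 ≈ 0.00020425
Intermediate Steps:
n(K) = 2*K
C(H) = -2/H (C(H) = (2*(-1))/H = -2/H)
Z(x) = -12 (Z(x) = -3*4 = -12)
C(B(14, 6*(-3 - 5)))/Z(-169) = -2*(-1/(102*(-3 - 5)))/(-12) = -2/((-102*(-8)))*(-1/12) = -2/((-17*(-48)))*(-1/12) = -2/816*(-1/12) = -2*1/816*(-1/12) = -1/408*(-1/12) = 1/4896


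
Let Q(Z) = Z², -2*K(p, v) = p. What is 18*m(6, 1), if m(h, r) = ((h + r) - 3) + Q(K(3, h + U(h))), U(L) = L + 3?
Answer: 225/2 ≈ 112.50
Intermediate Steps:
U(L) = 3 + L
K(p, v) = -p/2
m(h, r) = -¾ + h + r (m(h, r) = ((h + r) - 3) + (-½*3)² = (-3 + h + r) + (-3/2)² = (-3 + h + r) + 9/4 = -¾ + h + r)
18*m(6, 1) = 18*(-¾ + 6 + 1) = 18*(25/4) = 225/2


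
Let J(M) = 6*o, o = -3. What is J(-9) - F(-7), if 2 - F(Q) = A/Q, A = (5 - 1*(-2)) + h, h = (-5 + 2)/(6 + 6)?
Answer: -587/28 ≈ -20.964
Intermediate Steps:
h = -1/4 (h = -3/12 = -3*1/12 = -1/4 ≈ -0.25000)
J(M) = -18 (J(M) = 6*(-3) = -18)
A = 27/4 (A = (5 - 1*(-2)) - 1/4 = (5 + 2) - 1/4 = 7 - 1/4 = 27/4 ≈ 6.7500)
F(Q) = 2 - 27/(4*Q)
J(-9) - F(-7) = -18 - (2 - 27/4/(-7)) = -18 - (2 - 27/4*(-1/7)) = -18 - (2 + 27/28) = -18 - 1*83/28 = -18 - 83/28 = -587/28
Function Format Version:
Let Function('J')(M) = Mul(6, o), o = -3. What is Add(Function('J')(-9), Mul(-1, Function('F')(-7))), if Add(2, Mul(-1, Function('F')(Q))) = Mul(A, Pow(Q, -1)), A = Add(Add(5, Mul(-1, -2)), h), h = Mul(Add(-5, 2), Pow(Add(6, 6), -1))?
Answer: Rational(-587, 28) ≈ -20.964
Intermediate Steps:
h = Rational(-1, 4) (h = Mul(-3, Pow(12, -1)) = Mul(-3, Rational(1, 12)) = Rational(-1, 4) ≈ -0.25000)
Function('J')(M) = -18 (Function('J')(M) = Mul(6, -3) = -18)
A = Rational(27, 4) (A = Add(Add(5, Mul(-1, -2)), Rational(-1, 4)) = Add(Add(5, 2), Rational(-1, 4)) = Add(7, Rational(-1, 4)) = Rational(27, 4) ≈ 6.7500)
Function('F')(Q) = Add(2, Mul(Rational(-27, 4), Pow(Q, -1))) (Function('F')(Q) = Add(2, Mul(-1, Mul(Rational(27, 4), Pow(Q, -1)))) = Add(2, Mul(Rational(-27, 4), Pow(Q, -1))))
Add(Function('J')(-9), Mul(-1, Function('F')(-7))) = Add(-18, Mul(-1, Add(2, Mul(Rational(-27, 4), Pow(-7, -1))))) = Add(-18, Mul(-1, Add(2, Mul(Rational(-27, 4), Rational(-1, 7))))) = Add(-18, Mul(-1, Add(2, Rational(27, 28)))) = Add(-18, Mul(-1, Rational(83, 28))) = Add(-18, Rational(-83, 28)) = Rational(-587, 28)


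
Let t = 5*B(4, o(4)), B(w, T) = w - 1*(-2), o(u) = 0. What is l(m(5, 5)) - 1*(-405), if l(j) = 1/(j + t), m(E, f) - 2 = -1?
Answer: 12556/31 ≈ 405.03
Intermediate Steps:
m(E, f) = 1 (m(E, f) = 2 - 1 = 1)
B(w, T) = 2 + w (B(w, T) = w + 2 = 2 + w)
t = 30 (t = 5*(2 + 4) = 5*6 = 30)
l(j) = 1/(30 + j) (l(j) = 1/(j + 30) = 1/(30 + j))
l(m(5, 5)) - 1*(-405) = 1/(30 + 1) - 1*(-405) = 1/31 + 405 = 12556/31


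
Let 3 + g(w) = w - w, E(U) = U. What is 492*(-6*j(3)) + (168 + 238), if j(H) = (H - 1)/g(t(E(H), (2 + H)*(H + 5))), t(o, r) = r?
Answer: 2374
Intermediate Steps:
g(w) = -3 (g(w) = -3 + (w - w) = -3 + 0 = -3)
j(H) = ⅓ - H/3 (j(H) = (H - 1)/(-3) = (-1 + H)*(-⅓) = ⅓ - H/3)
492*(-6*j(3)) + (168 + 238) = 492*(-6*(⅓ - ⅓*3)) + (168 + 238) = 492*(-6*(⅓ - 1)) + 406 = 492*(-6*(-⅔)) + 406 = 492*4 + 406 = 1968 + 406 = 2374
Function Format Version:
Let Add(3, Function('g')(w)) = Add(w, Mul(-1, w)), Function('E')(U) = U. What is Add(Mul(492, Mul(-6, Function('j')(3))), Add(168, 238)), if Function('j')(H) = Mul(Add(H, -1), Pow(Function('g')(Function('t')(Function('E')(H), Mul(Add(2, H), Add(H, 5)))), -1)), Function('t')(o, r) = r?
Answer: 2374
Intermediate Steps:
Function('g')(w) = -3 (Function('g')(w) = Add(-3, Add(w, Mul(-1, w))) = Add(-3, 0) = -3)
Function('j')(H) = Add(Rational(1, 3), Mul(Rational(-1, 3), H)) (Function('j')(H) = Mul(Add(H, -1), Pow(-3, -1)) = Mul(Add(-1, H), Rational(-1, 3)) = Add(Rational(1, 3), Mul(Rational(-1, 3), H)))
Add(Mul(492, Mul(-6, Function('j')(3))), Add(168, 238)) = Add(Mul(492, Mul(-6, Add(Rational(1, 3), Mul(Rational(-1, 3), 3)))), Add(168, 238)) = Add(Mul(492, Mul(-6, Add(Rational(1, 3), -1))), 406) = Add(Mul(492, Mul(-6, Rational(-2, 3))), 406) = Add(Mul(492, 4), 406) = Add(1968, 406) = 2374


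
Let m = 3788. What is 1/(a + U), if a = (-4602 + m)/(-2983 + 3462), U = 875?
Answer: 479/418311 ≈ 0.0011451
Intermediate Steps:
a = -814/479 (a = (-4602 + 3788)/(-2983 + 3462) = -814/479 ≈ -1.6994)
1/(a + U) = 1/(-814/479 + 875) = 1/(418311/479) = 479/418311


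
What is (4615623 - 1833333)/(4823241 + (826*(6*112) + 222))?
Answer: 185486/358569 ≈ 0.51729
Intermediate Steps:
(4615623 - 1833333)/(4823241 + (826*(6*112) + 222)) = 2782290/(4823241 + (826*672 + 222)) = 2782290/(4823241 + (555072 + 222)) = 2782290/(4823241 + 555294) = 2782290/5378535 = 2782290*(1/5378535) = 185486/358569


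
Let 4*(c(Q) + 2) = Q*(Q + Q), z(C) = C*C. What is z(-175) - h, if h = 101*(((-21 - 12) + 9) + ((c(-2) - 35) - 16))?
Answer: 38200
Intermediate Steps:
z(C) = C²
c(Q) = -2 + Q²/2 (c(Q) = -2 + (Q*(Q + Q))/4 = -2 + (Q*(2*Q))/4 = -2 + (2*Q²)/4 = -2 + Q²/2)
h = -7575 (h = 101*(((-21 - 12) + 9) + (((-2 + (½)*(-2)²) - 35) - 16)) = 101*((-33 + 9) + (((-2 + (½)*4) - 35) - 16)) = 101*(-24 + (((-2 + 2) - 35) - 16)) = 101*(-24 + ((0 - 35) - 16)) = 101*(-24 + (-35 - 16)) = 101*(-24 - 51) = 101*(-75) = -7575)
z(-175) - h = (-175)² - 1*(-7575) = 30625 + 7575 = 38200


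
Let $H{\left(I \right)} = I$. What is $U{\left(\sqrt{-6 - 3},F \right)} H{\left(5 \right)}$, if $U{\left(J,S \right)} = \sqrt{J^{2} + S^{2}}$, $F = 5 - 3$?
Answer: $5 i \sqrt{5} \approx 11.18 i$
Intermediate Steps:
$F = 2$ ($F = 5 - 3 = 2$)
$U{\left(\sqrt{-6 - 3},F \right)} H{\left(5 \right)} = \sqrt{\left(\sqrt{-6 - 3}\right)^{2} + 2^{2}} \cdot 5 = \sqrt{\left(\sqrt{-9}\right)^{2} + 4} \cdot 5 = \sqrt{\left(3 i\right)^{2} + 4} \cdot 5 = \sqrt{-9 + 4} \cdot 5 = \sqrt{-5} \cdot 5 = i \sqrt{5} \cdot 5 = 5 i \sqrt{5}$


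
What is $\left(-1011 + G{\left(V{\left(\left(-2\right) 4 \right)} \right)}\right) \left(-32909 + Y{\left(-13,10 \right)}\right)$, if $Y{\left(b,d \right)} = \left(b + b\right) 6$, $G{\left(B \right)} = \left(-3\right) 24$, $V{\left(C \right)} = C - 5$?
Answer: $35809395$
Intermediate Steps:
$V{\left(C \right)} = -5 + C$
$G{\left(B \right)} = -72$
$Y{\left(b,d \right)} = 12 b$ ($Y{\left(b,d \right)} = 2 b 6 = 12 b$)
$\left(-1011 + G{\left(V{\left(\left(-2\right) 4 \right)} \right)}\right) \left(-32909 + Y{\left(-13,10 \right)}\right) = \left(-1011 - 72\right) \left(-32909 + 12 \left(-13\right)\right) = - 1083 \left(-32909 - 156\right) = \left(-1083\right) \left(-33065\right) = 35809395$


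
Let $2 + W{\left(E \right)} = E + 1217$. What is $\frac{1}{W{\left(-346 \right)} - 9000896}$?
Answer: $- \frac{1}{9000027} \approx -1.1111 \cdot 10^{-7}$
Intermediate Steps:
$W{\left(E \right)} = 1215 + E$ ($W{\left(E \right)} = -2 + \left(E + 1217\right) = -2 + \left(1217 + E\right) = 1215 + E$)
$\frac{1}{W{\left(-346 \right)} - 9000896} = \frac{1}{\left(1215 - 346\right) - 9000896} = \frac{1}{869 - 9000896} = \frac{1}{-9000027} = - \frac{1}{9000027}$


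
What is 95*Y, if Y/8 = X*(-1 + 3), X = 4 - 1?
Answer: 4560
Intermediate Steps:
X = 3
Y = 48 (Y = 8*(3*(-1 + 3)) = 8*(3*2) = 8*6 = 48)
95*Y = 95*48 = 4560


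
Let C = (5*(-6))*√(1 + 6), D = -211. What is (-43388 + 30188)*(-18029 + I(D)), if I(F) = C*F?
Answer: 237982800 - 83556000*√7 ≈ 1.6914e+7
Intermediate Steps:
C = -30*√7 ≈ -79.373
I(F) = -30*F*√7 (I(F) = (-30*√7)*F = -30*F*√7)
(-43388 + 30188)*(-18029 + I(D)) = (-43388 + 30188)*(-18029 - 30*(-211)*√7) = -13200*(-18029 + 6330*√7) = 237982800 - 83556000*√7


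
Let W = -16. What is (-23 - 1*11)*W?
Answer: 544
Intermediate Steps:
(-23 - 1*11)*W = (-23 - 1*11)*(-16) = (-23 - 11)*(-16) = -34*(-16) = 544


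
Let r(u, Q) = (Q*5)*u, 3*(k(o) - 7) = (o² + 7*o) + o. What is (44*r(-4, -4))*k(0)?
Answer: 24640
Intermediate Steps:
k(o) = 7 + o²/3 + 8*o/3 (k(o) = 7 + ((o² + 7*o) + o)/3 = 7 + (o² + 8*o)/3 = 7 + (o²/3 + 8*o/3) = 7 + o²/3 + 8*o/3)
r(u, Q) = 5*Q*u (r(u, Q) = (5*Q)*u = 5*Q*u)
(44*r(-4, -4))*k(0) = (44*(5*(-4)*(-4)))*(7 + (⅓)*0² + (8/3)*0) = (44*80)*(7 + (⅓)*0 + 0) = 3520*(7 + 0 + 0) = 3520*7 = 24640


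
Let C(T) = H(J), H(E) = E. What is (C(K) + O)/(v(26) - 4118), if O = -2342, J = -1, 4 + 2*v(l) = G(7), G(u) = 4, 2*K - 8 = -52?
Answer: 33/58 ≈ 0.56897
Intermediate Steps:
K = -22 (K = 4 + (1/2)*(-52) = 4 - 26 = -22)
v(l) = 0 (v(l) = -2 + (1/2)*4 = -2 + 2 = 0)
C(T) = -1
(C(K) + O)/(v(26) - 4118) = (-1 - 2342)/(0 - 4118) = -2343/(-4118) = -2343*(-1/4118) = 33/58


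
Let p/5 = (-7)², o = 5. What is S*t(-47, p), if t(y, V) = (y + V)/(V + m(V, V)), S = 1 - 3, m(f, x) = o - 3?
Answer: -396/247 ≈ -1.6032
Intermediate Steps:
m(f, x) = 2 (m(f, x) = 5 - 3 = 2)
p = 245 (p = 5*(-7)² = 5*49 = 245)
S = -2
t(y, V) = (V + y)/(2 + V) (t(y, V) = (y + V)/(V + 2) = (V + y)/(2 + V))
S*t(-47, p) = -2*(245 - 47)/(2 + 245) = -2*198/247 = -396/247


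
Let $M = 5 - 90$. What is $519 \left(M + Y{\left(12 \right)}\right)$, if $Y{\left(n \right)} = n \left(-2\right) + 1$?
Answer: $-56052$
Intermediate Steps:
$Y{\left(n \right)} = 1 - 2 n$ ($Y{\left(n \right)} = - 2 n + 1 = 1 - 2 n$)
$M = -85$ ($M = 5 - 90 = -85$)
$519 \left(M + Y{\left(12 \right)}\right) = 519 \left(-85 + \left(1 - 24\right)\right) = 519 \left(-85 - 23\right) = 519 \left(-108\right) = -56052$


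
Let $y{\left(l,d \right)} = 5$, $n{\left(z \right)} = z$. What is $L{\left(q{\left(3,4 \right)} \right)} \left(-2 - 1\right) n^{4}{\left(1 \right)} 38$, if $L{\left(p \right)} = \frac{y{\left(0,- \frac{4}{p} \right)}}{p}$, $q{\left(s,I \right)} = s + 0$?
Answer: $-190$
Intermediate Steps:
$q{\left(s,I \right)} = s$
$L{\left(p \right)} = \frac{5}{p}$
$L{\left(q{\left(3,4 \right)} \right)} \left(-2 - 1\right) n^{4}{\left(1 \right)} 38 = \frac{5}{3} \left(-2 - 1\right) 1^{4} \cdot 38 = 5 \cdot \frac{1}{3} \left(\left(-3\right) 1\right) 38 = \frac{5}{3} \left(-3\right) 38 = \left(-5\right) 38 = -190$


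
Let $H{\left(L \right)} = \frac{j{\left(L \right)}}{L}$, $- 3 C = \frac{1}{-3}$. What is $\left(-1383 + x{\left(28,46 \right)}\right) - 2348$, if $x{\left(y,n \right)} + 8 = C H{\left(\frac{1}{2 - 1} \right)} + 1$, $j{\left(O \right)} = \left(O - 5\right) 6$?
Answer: $- \frac{11222}{3} \approx -3740.7$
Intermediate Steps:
$j{\left(O \right)} = -30 + 6 O$ ($j{\left(O \right)} = \left(-5 + O\right) 6 = -30 + 6 O$)
$C = \frac{1}{9}$ ($C = - \frac{1}{3 \left(-3\right)} = \left(- \frac{1}{3}\right) \left(- \frac{1}{3}\right) = \frac{1}{9} \approx 0.11111$)
$H{\left(L \right)} = \frac{-30 + 6 L}{L}$
$x{\left(y,n \right)} = - \frac{29}{3}$ ($x{\left(y,n \right)} = -8 + \left(\frac{6 - \frac{30}{\frac{1}{2 - 1}}}{9} + 1\right) = -8 + \left(\frac{6 - \frac{30}{1^{-1}}}{9} + 1\right) = -8 + \left(\frac{6 - \frac{30}{1}}{9} + 1\right) = -8 + \left(\frac{6 - 30}{9} + 1\right) = -8 + \left(\frac{1}{9} \left(-24\right) + 1\right) = -8 + \left(- \frac{8}{3} + 1\right) = -8 - \frac{5}{3} = - \frac{29}{3}$)
$\left(-1383 + x{\left(28,46 \right)}\right) - 2348 = \left(-1383 - \frac{29}{3}\right) - 2348 = - \frac{4178}{3} - 2348 = - \frac{11222}{3}$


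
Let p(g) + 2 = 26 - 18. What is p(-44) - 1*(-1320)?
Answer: 1326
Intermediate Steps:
p(g) = 6 (p(g) = -2 + (26 - 18) = -2 + 8 = 6)
p(-44) - 1*(-1320) = 6 - 1*(-1320) = 6 + 1320 = 1326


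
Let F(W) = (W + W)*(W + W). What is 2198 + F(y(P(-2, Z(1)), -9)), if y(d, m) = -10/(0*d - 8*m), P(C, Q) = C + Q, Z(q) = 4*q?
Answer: 712177/324 ≈ 2198.1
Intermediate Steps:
y(d, m) = 5/(4*m) (y(d, m) = -10/(0 - 8*m) = -10*(-1/(8*m)) = -(-5)/(4*m) = 5/(4*m))
F(W) = 4*W² (F(W) = (2*W)*(2*W) = 4*W²)
2198 + F(y(P(-2, Z(1)), -9)) = 2198 + 4*((5/4)/(-9))² = 2198 + 4*((5/4)*(-⅑))² = 2198 + 4*(-5/36)² = 2198 + 4*(25/1296) = 2198 + 25/324 = 712177/324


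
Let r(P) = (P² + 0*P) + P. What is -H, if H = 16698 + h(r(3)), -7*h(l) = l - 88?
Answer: -116962/7 ≈ -16709.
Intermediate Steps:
r(P) = P + P² (r(P) = (P² + 0) + P = P² + P = P + P²)
h(l) = 88/7 - l/7 (h(l) = -(l - 88)/7 = -(-88 + l)/7 = 88/7 - l/7)
H = 116962/7 (H = 16698 + (88/7 - 3*(1 + 3)/7) = 16698 + (88/7 - 3*4/7) = 16698 + (88/7 - ⅐*12) = 16698 + (88/7 - 12/7) = 16698 + 76/7 = 116962/7 ≈ 16709.)
-H = -1*116962/7 = -116962/7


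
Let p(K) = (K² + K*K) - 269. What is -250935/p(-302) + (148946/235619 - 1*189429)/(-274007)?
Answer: -2690427572211420/3919707495032429 ≈ -0.68639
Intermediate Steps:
p(K) = -269 + 2*K² (p(K) = (K² + K²) - 269 = 2*K² - 269 = -269 + 2*K²)
-250935/p(-302) + (148946/235619 - 1*189429)/(-274007) = -250935/(-269 + 2*(-302)²) + (148946/235619 - 1*189429)/(-274007) = -250935/(-269 + 2*91204) + (148946*(1/235619) - 189429)*(-1/274007) = -250935/(-269 + 182408) + (148946/235619 - 189429)*(-1/274007) = -250935/182139 - 44632922605/235619*(-1/274007) = -250935*1/182139 + 44632922605/64561255333 = -83645/60713 + 44632922605/64561255333 = -2690427572211420/3919707495032429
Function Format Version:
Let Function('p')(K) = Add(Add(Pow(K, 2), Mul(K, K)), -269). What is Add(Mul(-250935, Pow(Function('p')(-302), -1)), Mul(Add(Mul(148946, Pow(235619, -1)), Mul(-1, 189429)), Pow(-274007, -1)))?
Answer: Rational(-2690427572211420, 3919707495032429) ≈ -0.68639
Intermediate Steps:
Function('p')(K) = Add(-269, Mul(2, Pow(K, 2))) (Function('p')(K) = Add(Add(Pow(K, 2), Pow(K, 2)), -269) = Add(Mul(2, Pow(K, 2)), -269) = Add(-269, Mul(2, Pow(K, 2))))
Add(Mul(-250935, Pow(Function('p')(-302), -1)), Mul(Add(Mul(148946, Pow(235619, -1)), Mul(-1, 189429)), Pow(-274007, -1))) = Add(Mul(-250935, Pow(Add(-269, Mul(2, Pow(-302, 2))), -1)), Mul(Add(Mul(148946, Pow(235619, -1)), Mul(-1, 189429)), Pow(-274007, -1))) = Add(Mul(-250935, Pow(Add(-269, Mul(2, 91204)), -1)), Mul(Add(Mul(148946, Rational(1, 235619)), -189429), Rational(-1, 274007))) = Add(Mul(-250935, Pow(Add(-269, 182408), -1)), Mul(Add(Rational(148946, 235619), -189429), Rational(-1, 274007))) = Add(Mul(-250935, Pow(182139, -1)), Mul(Rational(-44632922605, 235619), Rational(-1, 274007))) = Add(Mul(-250935, Rational(1, 182139)), Rational(44632922605, 64561255333)) = Add(Rational(-83645, 60713), Rational(44632922605, 64561255333)) = Rational(-2690427572211420, 3919707495032429)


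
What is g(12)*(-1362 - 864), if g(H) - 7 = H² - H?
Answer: -309414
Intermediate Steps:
g(H) = 7 + H² - H (g(H) = 7 + (H² - H) = 7 + H² - H)
g(12)*(-1362 - 864) = (7 + 12² - 1*12)*(-1362 - 864) = (7 + 144 - 12)*(-2226) = 139*(-2226) = -309414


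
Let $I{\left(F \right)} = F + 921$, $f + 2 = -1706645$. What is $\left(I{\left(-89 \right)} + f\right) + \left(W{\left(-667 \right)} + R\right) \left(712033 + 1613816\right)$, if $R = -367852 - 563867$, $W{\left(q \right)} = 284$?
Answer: $-2166378869130$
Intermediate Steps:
$f = -1706647$ ($f = -2 - 1706645 = -1706647$)
$R = -931719$
$I{\left(F \right)} = 921 + F$
$\left(I{\left(-89 \right)} + f\right) + \left(W{\left(-667 \right)} + R\right) \left(712033 + 1613816\right) = \left(\left(921 - 89\right) - 1706647\right) + \left(284 - 931719\right) \left(712033 + 1613816\right) = \left(832 - 1706647\right) - 2166377163315 = -1705815 - 2166377163315 = -2166378869130$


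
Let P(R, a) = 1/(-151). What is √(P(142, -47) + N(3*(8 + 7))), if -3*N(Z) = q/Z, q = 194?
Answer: I*√66656685/6795 ≈ 1.2015*I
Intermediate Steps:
P(R, a) = -1/151
N(Z) = -194/(3*Z)
√(P(142, -47) + N(3*(8 + 7))) = √(-1/151 - 194*1/(3*(8 + 7))/3) = √(-1/151 - 194/(3*(3*15))) = √(-1/151 - 194/3/45) = √(-1/151 - 194/3*1/45) = √(-1/151 - 194/135) = √(-29429/20385) = I*√66656685/6795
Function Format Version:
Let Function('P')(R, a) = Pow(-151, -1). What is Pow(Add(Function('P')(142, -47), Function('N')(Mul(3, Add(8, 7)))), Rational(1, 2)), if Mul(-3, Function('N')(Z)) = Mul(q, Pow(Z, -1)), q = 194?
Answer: Mul(Rational(1, 6795), I, Pow(66656685, Rational(1, 2))) ≈ Mul(1.2015, I)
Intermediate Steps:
Function('P')(R, a) = Rational(-1, 151)
Function('N')(Z) = Mul(Rational(-194, 3), Pow(Z, -1)) (Function('N')(Z) = Mul(Rational(-1, 3), Mul(194, Pow(Z, -1))) = Mul(Rational(-194, 3), Pow(Z, -1)))
Pow(Add(Function('P')(142, -47), Function('N')(Mul(3, Add(8, 7)))), Rational(1, 2)) = Pow(Add(Rational(-1, 151), Mul(Rational(-194, 3), Pow(Mul(3, Add(8, 7)), -1))), Rational(1, 2)) = Pow(Add(Rational(-1, 151), Mul(Rational(-194, 3), Pow(Mul(3, 15), -1))), Rational(1, 2)) = Pow(Add(Rational(-1, 151), Mul(Rational(-194, 3), Pow(45, -1))), Rational(1, 2)) = Pow(Add(Rational(-1, 151), Mul(Rational(-194, 3), Rational(1, 45))), Rational(1, 2)) = Pow(Add(Rational(-1, 151), Rational(-194, 135)), Rational(1, 2)) = Pow(Rational(-29429, 20385), Rational(1, 2)) = Mul(Rational(1, 6795), I, Pow(66656685, Rational(1, 2)))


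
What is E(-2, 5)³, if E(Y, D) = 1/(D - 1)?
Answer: 1/64 ≈ 0.015625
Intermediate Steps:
E(Y, D) = 1/(-1 + D)
E(-2, 5)³ = (1/(-1 + 5))³ = (1/4)³ = (¼)³ = 1/64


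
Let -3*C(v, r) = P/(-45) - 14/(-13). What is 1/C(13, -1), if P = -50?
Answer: -351/256 ≈ -1.3711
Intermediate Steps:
C(v, r) = -256/351 (C(v, r) = -(-50/(-45) - 14/(-13))/3 = -(-50*(-1/45) - 14*(-1/13))/3 = -(10/9 + 14/13)/3 = -⅓*256/117 = -256/351)
1/C(13, -1) = 1/(-256/351) = -351/256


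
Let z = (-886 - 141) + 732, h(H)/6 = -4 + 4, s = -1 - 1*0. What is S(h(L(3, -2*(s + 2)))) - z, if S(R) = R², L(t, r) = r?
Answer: 295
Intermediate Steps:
s = -1 (s = -1 + 0 = -1)
h(H) = 0 (h(H) = 6*(-4 + 4) = 6*0 = 0)
z = -295 (z = -1027 + 732 = -295)
S(h(L(3, -2*(s + 2)))) - z = 0² - 1*(-295) = 0 + 295 = 295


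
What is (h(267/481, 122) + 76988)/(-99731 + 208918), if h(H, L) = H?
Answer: 37031495/52518947 ≈ 0.70511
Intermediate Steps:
(h(267/481, 122) + 76988)/(-99731 + 208918) = (267/481 + 76988)/(-99731 + 208918) = (267*(1/481) + 76988)/109187 = (267/481 + 76988)*(1/109187) = (37031495/481)*(1/109187) = 37031495/52518947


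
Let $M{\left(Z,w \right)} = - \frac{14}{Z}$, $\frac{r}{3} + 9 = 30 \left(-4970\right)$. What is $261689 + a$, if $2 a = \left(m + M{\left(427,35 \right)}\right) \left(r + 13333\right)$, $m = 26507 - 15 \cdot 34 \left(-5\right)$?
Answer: $- \frac{384605794546}{61} \approx -6.305 \cdot 10^{9}$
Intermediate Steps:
$m = 29057$ ($m = 26507 - 510 \left(-5\right) = 26507 - -2550 = 26507 + 2550 = 29057$)
$r = -447327$ ($r = -27 + 3 \cdot 30 \left(-4970\right) = -27 + 3 \left(-149100\right) = -27 - 447300 = -447327$)
$a = - \frac{384621757575}{61}$ ($a = \frac{\left(29057 - \frac{14}{427}\right) \left(-447327 + 13333\right)}{2} = \frac{\left(29057 - \frac{2}{61}\right) \left(-433994\right)}{2} = \frac{\frac{1772475}{61} \left(-433994\right)}{2} = \frac{1}{2} \left(- \frac{769243515150}{61}\right) = - \frac{384621757575}{61} \approx -6.3053 \cdot 10^{9}$)
$261689 + a = 261689 - \frac{384621757575}{61} = - \frac{384605794546}{61}$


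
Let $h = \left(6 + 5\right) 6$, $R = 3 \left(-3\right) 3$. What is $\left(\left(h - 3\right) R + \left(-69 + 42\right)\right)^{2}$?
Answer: $2985984$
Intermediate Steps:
$R = -27$ ($R = \left(-9\right) 3 = -27$)
$h = 66$ ($h = 11 \cdot 6 = 66$)
$\left(\left(h - 3\right) R + \left(-69 + 42\right)\right)^{2} = \left(\left(66 - 3\right) \left(-27\right) + \left(-69 + 42\right)\right)^{2} = \left(63 \left(-27\right) - 27\right)^{2} = \left(-1701 - 27\right)^{2} = \left(-1728\right)^{2} = 2985984$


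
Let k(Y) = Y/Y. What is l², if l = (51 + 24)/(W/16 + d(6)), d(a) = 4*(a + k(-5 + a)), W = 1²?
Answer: 1440000/201601 ≈ 7.1428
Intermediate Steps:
k(Y) = 1
W = 1
d(a) = 4 + 4*a (d(a) = 4*(a + 1) = 4*(1 + a) = 4 + 4*a)
l = 1200/449 (l = (51 + 24)/(1/16 + (4 + 4*6)) = 75/(1*(1/16) + (4 + 24)) = 75/(1/16 + 28) = 75/(449/16) = 75*(16/449) = 1200/449 ≈ 2.6726)
l² = (1200/449)² = 1440000/201601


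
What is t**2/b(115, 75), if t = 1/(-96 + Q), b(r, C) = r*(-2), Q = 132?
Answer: -1/298080 ≈ -3.3548e-6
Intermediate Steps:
b(r, C) = -2*r
t = 1/36 (t = 1/(-96 + 132) = 1/36 ≈ 0.027778)
t**2/b(115, 75) = (1/36)**2/((-2*115)) = (1/1296)/(-230) = (1/1296)*(-1/230) = -1/298080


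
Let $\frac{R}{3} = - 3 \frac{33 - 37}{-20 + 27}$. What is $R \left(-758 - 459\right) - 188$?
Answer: $- \frac{45128}{7} \approx -6446.9$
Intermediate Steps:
$R = \frac{36}{7}$ ($R = 3 \left(- 3 \frac{33 - 37}{-20 + 27}\right) = 3 \left(- 3 \left(- \frac{4}{7}\right)\right) = 3 \left(- 3 \left(\left(-4\right) \frac{1}{7}\right)\right) = 3 \left(\left(-3\right) \left(- \frac{4}{7}\right)\right) = 3 \cdot \frac{12}{7} = \frac{36}{7} \approx 5.1429$)
$R \left(-758 - 459\right) - 188 = \frac{36 \left(-758 - 459\right)}{7} - 188 = \frac{36}{7} \left(-1217\right) - 188 = - \frac{43812}{7} - 188 = - \frac{45128}{7}$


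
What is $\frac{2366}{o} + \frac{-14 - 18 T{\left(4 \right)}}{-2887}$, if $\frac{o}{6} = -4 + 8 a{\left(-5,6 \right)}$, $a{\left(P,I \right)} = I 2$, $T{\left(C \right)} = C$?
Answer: $\frac{3439057}{796812} \approx 4.316$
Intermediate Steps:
$a{\left(P,I \right)} = 2 I$
$o = 552$ ($o = 6 \left(-4 + 8 \cdot 2 \cdot 6\right) = 6 \left(-4 + 8 \cdot 12\right) = 6 \left(-4 + 96\right) = 6 \cdot 92 = 552$)
$\frac{2366}{o} + \frac{-14 - 18 T{\left(4 \right)}}{-2887} = \frac{2366}{552} + \frac{-14 - 72}{-2887} = 2366 \cdot \frac{1}{552} + \left(-14 - 72\right) \left(- \frac{1}{2887}\right) = \frac{1183}{276} - - \frac{86}{2887} = \frac{1183}{276} + \frac{86}{2887} = \frac{3439057}{796812}$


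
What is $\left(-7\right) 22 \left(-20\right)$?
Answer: $3080$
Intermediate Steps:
$\left(-7\right) 22 \left(-20\right) = \left(-154\right) \left(-20\right) = 3080$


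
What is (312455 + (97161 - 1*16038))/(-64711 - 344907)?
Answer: -196789/204809 ≈ -0.96084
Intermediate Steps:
(312455 + (97161 - 1*16038))/(-64711 - 344907) = (312455 + (97161 - 16038))/(-409618) = (312455 + 81123)*(-1/409618) = 393578*(-1/409618) = -196789/204809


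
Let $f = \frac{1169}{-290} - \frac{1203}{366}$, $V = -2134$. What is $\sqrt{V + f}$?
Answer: $\frac{i \sqrt{167523919665}}{8845} \approx 46.274 i$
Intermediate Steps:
$f = - \frac{64727}{8845}$ ($f = 1169 \left(- \frac{1}{290}\right) - \frac{401}{122} = - \frac{1169}{290} - \frac{401}{122} = - \frac{64727}{8845} \approx -7.3179$)
$\sqrt{V + f} = \sqrt{-2134 - \frac{64727}{8845}} = \sqrt{- \frac{18939957}{8845}} = \frac{i \sqrt{167523919665}}{8845}$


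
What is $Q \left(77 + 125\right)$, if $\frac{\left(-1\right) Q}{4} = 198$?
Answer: $-159984$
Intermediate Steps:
$Q = -792$ ($Q = \left(-4\right) 198 = -792$)
$Q \left(77 + 125\right) = - 792 \left(77 + 125\right) = \left(-792\right) 202 = -159984$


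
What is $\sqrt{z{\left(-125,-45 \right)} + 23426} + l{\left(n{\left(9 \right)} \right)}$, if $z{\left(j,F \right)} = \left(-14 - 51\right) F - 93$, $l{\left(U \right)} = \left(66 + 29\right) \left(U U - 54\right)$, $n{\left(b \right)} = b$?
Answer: $2565 + \sqrt{26258} \approx 2727.0$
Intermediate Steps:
$l{\left(U \right)} = -5130 + 95 U^{2}$ ($l{\left(U \right)} = 95 \left(U^{2} - 54\right) = 95 \left(-54 + U^{2}\right) = -5130 + 95 U^{2}$)
$z{\left(j,F \right)} = -93 - 65 F$ ($z{\left(j,F \right)} = - 65 F - 93 = -93 - 65 F$)
$\sqrt{z{\left(-125,-45 \right)} + 23426} + l{\left(n{\left(9 \right)} \right)} = \sqrt{\left(-93 - -2925\right) + 23426} - \left(5130 - 95 \cdot 9^{2}\right) = \sqrt{\left(-93 + 2925\right) + 23426} + \left(-5130 + 95 \cdot 81\right) = \sqrt{2832 + 23426} + \left(-5130 + 7695\right) = \sqrt{26258} + 2565 = 2565 + \sqrt{26258}$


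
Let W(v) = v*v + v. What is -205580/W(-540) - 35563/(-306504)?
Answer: -8865341/15018696 ≈ -0.59029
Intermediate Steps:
W(v) = v + v² (W(v) = v² + v = v + v²)
-205580/W(-540) - 35563/(-306504) = -205580*(-1/(540*(1 - 540))) - 35563/(-306504) = -205580/((-540*(-539))) - 35563*(-1/306504) = -205580/291060 + 3233/27864 = -205580*1/291060 + 3233/27864 = -10279/14553 + 3233/27864 = -8865341/15018696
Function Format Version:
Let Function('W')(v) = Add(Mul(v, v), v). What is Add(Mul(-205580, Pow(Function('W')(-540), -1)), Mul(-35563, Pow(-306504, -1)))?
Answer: Rational(-8865341, 15018696) ≈ -0.59029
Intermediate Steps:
Function('W')(v) = Add(v, Pow(v, 2)) (Function('W')(v) = Add(Pow(v, 2), v) = Add(v, Pow(v, 2)))
Add(Mul(-205580, Pow(Function('W')(-540), -1)), Mul(-35563, Pow(-306504, -1))) = Add(Mul(-205580, Pow(Mul(-540, Add(1, -540)), -1)), Mul(-35563, Pow(-306504, -1))) = Add(Mul(-205580, Pow(Mul(-540, -539), -1)), Mul(-35563, Rational(-1, 306504))) = Add(Mul(-205580, Pow(291060, -1)), Rational(3233, 27864)) = Add(Mul(-205580, Rational(1, 291060)), Rational(3233, 27864)) = Add(Rational(-10279, 14553), Rational(3233, 27864)) = Rational(-8865341, 15018696)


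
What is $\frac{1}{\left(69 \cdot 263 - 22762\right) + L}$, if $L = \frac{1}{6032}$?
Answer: $- \frac{6032}{27837679} \approx -0.00021668$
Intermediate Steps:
$L = \frac{1}{6032} \approx 0.00016578$
$\frac{1}{\left(69 \cdot 263 - 22762\right) + L} = \frac{1}{\left(69 \cdot 263 - 22762\right) + \frac{1}{6032}} = \frac{1}{\left(18147 - 22762\right) + \frac{1}{6032}} = \frac{1}{-4615 + \frac{1}{6032}} = \frac{1}{- \frac{27837679}{6032}} = - \frac{6032}{27837679}$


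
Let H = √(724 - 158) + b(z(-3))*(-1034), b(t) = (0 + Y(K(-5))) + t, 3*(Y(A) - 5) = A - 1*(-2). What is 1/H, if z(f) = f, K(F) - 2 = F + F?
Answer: √566/566 ≈ 0.042033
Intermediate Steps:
K(F) = 2 + 2*F (K(F) = 2 + (F + F) = 2 + 2*F)
Y(A) = 17/3 + A/3 (Y(A) = 5 + (A - 1*(-2))/3 = 5 + (A + 2)/3 = 5 + (2 + A)/3 = 5 + (⅔ + A/3) = 17/3 + A/3)
b(t) = 3 + t (b(t) = (0 + (17/3 + (2 + 2*(-5))/3)) + t = (0 + (17/3 + (2 - 10)/3)) + t = (0 + (17/3 + (⅓)*(-8))) + t = (0 + (17/3 - 8/3)) + t = (0 + 3) + t = 3 + t)
H = √566 (H = √(724 - 158) + (3 - 3)*(-1034) = √566 + 0*(-1034) = √566 + 0 = √566 ≈ 23.791)
1/H = 1/(√566) = √566/566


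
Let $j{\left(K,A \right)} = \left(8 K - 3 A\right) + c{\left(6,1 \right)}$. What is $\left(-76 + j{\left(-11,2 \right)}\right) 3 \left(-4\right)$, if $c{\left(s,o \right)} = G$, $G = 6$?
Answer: $1968$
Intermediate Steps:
$c{\left(s,o \right)} = 6$
$j{\left(K,A \right)} = 6 - 3 A + 8 K$ ($j{\left(K,A \right)} = \left(8 K - 3 A\right) + 6 = \left(- 3 A + 8 K\right) + 6 = 6 - 3 A + 8 K$)
$\left(-76 + j{\left(-11,2 \right)}\right) 3 \left(-4\right) = \left(-76 + \left(6 - 6 + 8 \left(-11\right)\right)\right) 3 \left(-4\right) = \left(-76 - 88\right) \left(-12\right) = \left(-164\right) \left(-12\right) = 1968$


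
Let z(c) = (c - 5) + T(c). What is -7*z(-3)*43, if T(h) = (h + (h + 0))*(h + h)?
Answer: -8428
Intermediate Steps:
T(h) = 4*h² (T(h) = (h + h)*(2*h) = (2*h)*(2*h) = 4*h²)
z(c) = -5 + c + 4*c² (z(c) = (c - 5) + 4*c² = (-5 + c) + 4*c² = -5 + c + 4*c²)
-7*z(-3)*43 = -7*(-5 - 3 + 4*(-3)²)*43 = -7*(-5 - 3 + 4*9)*43 = -7*(-5 - 3 + 36)*43 = -7*28*43 = -196*43 = -8428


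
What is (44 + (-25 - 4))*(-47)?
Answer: -705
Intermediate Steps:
(44 + (-25 - 4))*(-47) = (44 - 29)*(-47) = 15*(-47) = -705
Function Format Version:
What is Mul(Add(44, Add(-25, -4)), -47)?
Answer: -705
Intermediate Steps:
Mul(Add(44, Add(-25, -4)), -47) = Mul(Add(44, -29), -47) = Mul(15, -47) = -705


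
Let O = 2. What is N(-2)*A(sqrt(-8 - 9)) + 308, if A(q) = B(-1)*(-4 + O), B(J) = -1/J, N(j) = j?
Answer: 312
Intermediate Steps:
A(q) = -2 (A(q) = (-1/(-1))*(-4 + 2) = -1*(-1)*(-2) = 1*(-2) = -2)
N(-2)*A(sqrt(-8 - 9)) + 308 = -2*(-2) + 308 = 4 + 308 = 312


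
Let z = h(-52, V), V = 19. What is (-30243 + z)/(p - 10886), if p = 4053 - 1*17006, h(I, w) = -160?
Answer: 30403/23839 ≈ 1.2753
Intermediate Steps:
z = -160
p = -12953 (p = 4053 - 17006 = -12953)
(-30243 + z)/(p - 10886) = (-30243 - 160)/(-12953 - 10886) = -30403/(-23839) = -30403*(-1/23839) = 30403/23839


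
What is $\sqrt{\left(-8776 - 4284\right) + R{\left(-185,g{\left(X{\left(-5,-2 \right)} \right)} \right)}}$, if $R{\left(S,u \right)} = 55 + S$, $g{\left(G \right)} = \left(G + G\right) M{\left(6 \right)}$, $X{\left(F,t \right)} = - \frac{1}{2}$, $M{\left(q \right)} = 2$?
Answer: $i \sqrt{13190} \approx 114.85 i$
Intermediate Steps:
$X{\left(F,t \right)} = - \frac{1}{2}$ ($X{\left(F,t \right)} = \left(-1\right) \frac{1}{2} = - \frac{1}{2}$)
$g{\left(G \right)} = 4 G$ ($g{\left(G \right)} = \left(G + G\right) 2 = 2 G 2 = 4 G$)
$\sqrt{\left(-8776 - 4284\right) + R{\left(-185,g{\left(X{\left(-5,-2 \right)} \right)} \right)}} = \sqrt{\left(-8776 - 4284\right) + \left(55 - 185\right)} = \sqrt{-13060 - 130} = \sqrt{-13190} = i \sqrt{13190}$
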